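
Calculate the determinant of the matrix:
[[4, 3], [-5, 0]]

For a 2×2 matrix [[a, b], [c, d]], det = ad - bc
det = (4)(0) - (3)(-5) = 0 - -15 = 15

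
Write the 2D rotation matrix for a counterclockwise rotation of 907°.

Rotation matrix formula: [[cos θ, -sin θ], [sin θ, cos θ]]
For θ = 907°:
cos(907°) = -0.9925
sin(907°) = -0.1219
Result: [[-0.9925, 0.1219], [-0.1219, -0.9925]]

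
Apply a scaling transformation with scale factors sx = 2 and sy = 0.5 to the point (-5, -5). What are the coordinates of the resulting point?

Scaling matrix:
[[2, 0], [0, 0.50]]
Result: (-5 × 2, -5 × 0.5) = (-10, -2.5)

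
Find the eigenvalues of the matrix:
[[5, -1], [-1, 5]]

Characteristic equation: det(A - λI) = 0
λ² - (trace)λ + (det) = 0
trace = 5 + 5 = 10, det = (5)(5) - (-1)(-1) = 24
λ² - (10)λ + (24) = 0
λ = (10 ± √((10)² - 4·(24))) / 2 = (10 ± √4) / 2
Solving: λ = 4, 6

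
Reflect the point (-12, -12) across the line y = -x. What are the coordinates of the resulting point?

Reflection across line y = -x: (-12, -12) → (12, 12)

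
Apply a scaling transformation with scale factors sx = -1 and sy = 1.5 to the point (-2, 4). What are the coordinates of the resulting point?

Scaling matrix:
[[-1, 0], [0, 1.50]]
Result: (-2 × -1, 4 × 1.5) = (2, 6)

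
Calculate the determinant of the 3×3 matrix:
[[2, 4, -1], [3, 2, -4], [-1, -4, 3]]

Expansion along first row:
det = 2·det([[2,-4],[-4,3]]) - 4·det([[3,-4],[-1,3]]) + -1·det([[3,2],[-1,-4]])
    = 2·(2·3 - -4·-4) - 4·(3·3 - -4·-1) + -1·(3·-4 - 2·-1)
    = 2·-10 - 4·5 + -1·-10
    = -20 + -20 + 10 = -30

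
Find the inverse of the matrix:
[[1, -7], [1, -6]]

For [[a,b],[c,d]], inverse = (1/det)·[[d,-b],[-c,a]]
det = (1)(-6) - (-7)(1) = -6 - -7 = 1
Inverse = [[-6, 7], [-1, 1]]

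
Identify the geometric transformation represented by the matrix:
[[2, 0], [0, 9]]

This matrix represents: non-uniform scaling by sx = 2, sy = 9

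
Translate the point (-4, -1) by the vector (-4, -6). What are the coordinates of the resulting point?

Translation by (-4, -6) (homogeneous matrix [[1, 0, -4], [0, 1, -6], [0, 0, 1]]):
x' = -4 + -4 = -8
y' = -1 + -6 = -7
Result: (-8, -7)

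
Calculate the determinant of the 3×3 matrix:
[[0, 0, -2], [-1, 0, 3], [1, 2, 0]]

Expansion along first row:
det = 0·det([[0,3],[2,0]]) - 0·det([[-1,3],[1,0]]) + -2·det([[-1,0],[1,2]])
    = 0·(0·0 - 3·2) - 0·(-1·0 - 3·1) + -2·(-1·2 - 0·1)
    = 0·-6 - 0·-3 + -2·-2
    = 0 + 0 + 4 = 4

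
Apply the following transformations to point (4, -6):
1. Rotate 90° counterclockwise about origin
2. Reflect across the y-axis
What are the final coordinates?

Step 1: Rotate 90° → (6, 4)
Step 2: Reflect across y-axis → (-6, 4)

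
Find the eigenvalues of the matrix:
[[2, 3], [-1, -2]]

Characteristic equation: det(A - λI) = 0
λ² - (trace)λ + (det) = 0
trace = 2 + -2 = 0, det = (2)(-2) - (3)(-1) = -1
λ² - (0)λ + (-1) = 0
λ = (0 ± √((0)² - 4·(-1))) / 2 = (0 ± √4) / 2
Solving: λ = -1, 1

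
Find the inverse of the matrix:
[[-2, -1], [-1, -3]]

For [[a,b],[c,d]], inverse = (1/det)·[[d,-b],[-c,a]]
det = (-2)(-3) - (-1)(-1) = 6 - 1 = 5
Inverse = (1/5)·[[-3, 1], [1, -2]]
= [[-3/5, 1/5], [1/5, -2/5]]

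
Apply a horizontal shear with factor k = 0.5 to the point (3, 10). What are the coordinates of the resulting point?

Shear matrix for horizontal shear with factor k = 0.5:
[[1, 0.50], [0, 1]]
Result: (3, 10) → (8, 10)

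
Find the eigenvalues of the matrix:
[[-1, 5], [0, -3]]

Characteristic equation: det(A - λI) = 0
λ² - (trace)λ + (det) = 0
trace = -1 + -3 = -4, det = (-1)(-3) - (5)(0) = 3
λ² - (-4)λ + (3) = 0
λ = (-4 ± √((-4)² - 4·(3))) / 2 = (-4 ± √4) / 2
Solving: λ = -3, -1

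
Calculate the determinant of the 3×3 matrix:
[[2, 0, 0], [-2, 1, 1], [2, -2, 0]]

Expansion along first row:
det = 2·det([[1,1],[-2,0]]) - 0·det([[-2,1],[2,0]]) + 0·det([[-2,1],[2,-2]])
    = 2·(1·0 - 1·-2) - 0·(-2·0 - 1·2) + 0·(-2·-2 - 1·2)
    = 2·2 - 0·-2 + 0·2
    = 4 + 0 + 0 = 4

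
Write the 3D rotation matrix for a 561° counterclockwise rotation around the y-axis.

Rotation matrix for counterclockwise 561° around y-axis:
cos(561°) = -0.9336, sin(561°) = -0.3584
Result: [[-0.9336, 0, -0.3584], [0, 1, 0], [0.3584, 0, -0.9336]]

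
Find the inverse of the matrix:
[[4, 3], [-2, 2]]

For [[a,b],[c,d]], inverse = (1/det)·[[d,-b],[-c,a]]
det = (4)(2) - (3)(-2) = 8 - -6 = 14
Inverse = (1/14)·[[2, -3], [2, 4]]
= [[1/7, -3/14], [1/7, 2/7]]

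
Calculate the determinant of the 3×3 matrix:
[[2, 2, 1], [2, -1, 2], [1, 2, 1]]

Expansion along first row:
det = 2·det([[-1,2],[2,1]]) - 2·det([[2,2],[1,1]]) + 1·det([[2,-1],[1,2]])
    = 2·(-1·1 - 2·2) - 2·(2·1 - 2·1) + 1·(2·2 - -1·1)
    = 2·-5 - 2·0 + 1·5
    = -10 + 0 + 5 = -5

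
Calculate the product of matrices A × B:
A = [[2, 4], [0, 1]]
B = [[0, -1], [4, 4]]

Matrix multiplication:
C[0][0] = 2×0 + 4×4 = 16
C[0][1] = 2×-1 + 4×4 = 14
C[1][0] = 0×0 + 1×4 = 4
C[1][1] = 0×-1 + 1×4 = 4
Result: [[16, 14], [4, 4]]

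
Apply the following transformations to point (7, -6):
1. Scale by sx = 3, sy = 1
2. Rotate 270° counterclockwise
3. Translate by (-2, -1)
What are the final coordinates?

Step 1: Scale → (21, -6)
Step 2: Rotate 270° → (-6, -21)
Step 3: Translate → (-8, -22)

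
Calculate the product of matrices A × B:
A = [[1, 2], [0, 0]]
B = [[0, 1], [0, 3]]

Matrix multiplication:
C[0][0] = 1×0 + 2×0 = 0
C[0][1] = 1×1 + 2×3 = 7
C[1][0] = 0×0 + 0×0 = 0
C[1][1] = 0×1 + 0×3 = 0
Result: [[0, 7], [0, 0]]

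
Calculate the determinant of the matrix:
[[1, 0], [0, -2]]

For a 2×2 matrix [[a, b], [c, d]], det = ad - bc
det = (1)(-2) - (0)(0) = -2 - 0 = -2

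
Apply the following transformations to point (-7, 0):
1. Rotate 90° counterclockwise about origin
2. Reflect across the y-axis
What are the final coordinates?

Step 1: Rotate 90° → (0, -7)
Step 2: Reflect across y-axis → (0, -7)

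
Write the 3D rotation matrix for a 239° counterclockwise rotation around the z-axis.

Rotation matrix for counterclockwise 239° around z-axis:
cos(239°) = -0.5150, sin(239°) = -0.8572
Result: [[-0.5150, 0.8572, 0], [-0.8572, -0.5150, 0], [0, 0, 1]]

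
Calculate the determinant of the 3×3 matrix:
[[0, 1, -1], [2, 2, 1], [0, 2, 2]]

Expansion along first row:
det = 0·det([[2,1],[2,2]]) - 1·det([[2,1],[0,2]]) + -1·det([[2,2],[0,2]])
    = 0·(2·2 - 1·2) - 1·(2·2 - 1·0) + -1·(2·2 - 2·0)
    = 0·2 - 1·4 + -1·4
    = 0 + -4 + -4 = -8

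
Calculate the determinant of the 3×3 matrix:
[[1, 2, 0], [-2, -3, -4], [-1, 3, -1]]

Expansion along first row:
det = 1·det([[-3,-4],[3,-1]]) - 2·det([[-2,-4],[-1,-1]]) + 0·det([[-2,-3],[-1,3]])
    = 1·(-3·-1 - -4·3) - 2·(-2·-1 - -4·-1) + 0·(-2·3 - -3·-1)
    = 1·15 - 2·-2 + 0·-9
    = 15 + 4 + 0 = 19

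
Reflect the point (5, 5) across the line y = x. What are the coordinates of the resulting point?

Reflection across line y = x: (5, 5) → (5, 5)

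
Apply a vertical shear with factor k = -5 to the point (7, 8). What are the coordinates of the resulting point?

Shear matrix for vertical shear with factor k = -5:
[[1, 0], [-5, 1]]
Result: (7, 8) → (7, -27)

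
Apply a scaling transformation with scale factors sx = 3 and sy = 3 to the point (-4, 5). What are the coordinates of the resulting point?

Scaling matrix:
[[3, 0], [0, 3]]
Result: (-4 × 3, 5 × 3) = (-12, 15)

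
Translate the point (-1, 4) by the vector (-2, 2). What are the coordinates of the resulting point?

Translation by (-2, 2) (homogeneous matrix [[1, 0, -2], [0, 1, 2], [0, 0, 1]]):
x' = -1 + -2 = -3
y' = 4 + 2 = 6
Result: (-3, 6)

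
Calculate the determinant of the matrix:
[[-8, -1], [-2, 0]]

For a 2×2 matrix [[a, b], [c, d]], det = ad - bc
det = (-8)(0) - (-1)(-2) = 0 - 2 = -2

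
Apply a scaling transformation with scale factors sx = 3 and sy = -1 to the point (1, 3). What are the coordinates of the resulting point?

Scaling matrix:
[[3, 0], [0, -1]]
Result: (1 × 3, 3 × -1) = (3, -3)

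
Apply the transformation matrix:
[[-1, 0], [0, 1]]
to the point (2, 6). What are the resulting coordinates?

Matrix multiplication:
[[-1, 0], [0, 1]] × [2, 6]ᵀ
= [(-1)(2) + (0)(6), (0)(2) + (1)(6)]ᵀ
= [-2, 6]ᵀ
Result: (-2, 6)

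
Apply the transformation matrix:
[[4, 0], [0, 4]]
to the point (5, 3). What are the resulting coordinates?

Matrix multiplication:
[[4, 0], [0, 4]] × [5, 3]ᵀ
= [(4)(5) + (0)(3), (0)(5) + (4)(3)]ᵀ
= [20, 12]ᵀ
Result: (20, 12)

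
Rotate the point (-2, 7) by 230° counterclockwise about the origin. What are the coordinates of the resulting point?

Rotation matrix for 230°: [[cos 230°, -sin 230°], [sin 230°, cos 230°]] ≈ [[-0.642788, 0.766044], [-0.766044, -0.642788]]
[[-0.642788, 0.766044], [-0.766044, -0.642788]] × [-2, 7]ᵀ ≈ [6.6479, -2.9674]ᵀ
Result: (6.6479, -2.9674)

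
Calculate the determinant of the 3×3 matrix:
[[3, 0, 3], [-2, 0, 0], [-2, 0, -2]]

Expansion along first row:
det = 3·det([[0,0],[0,-2]]) - 0·det([[-2,0],[-2,-2]]) + 3·det([[-2,0],[-2,0]])
    = 3·(0·-2 - 0·0) - 0·(-2·-2 - 0·-2) + 3·(-2·0 - 0·-2)
    = 3·0 - 0·4 + 3·0
    = 0 + 0 + 0 = 0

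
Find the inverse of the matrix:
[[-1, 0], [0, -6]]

For [[a,b],[c,d]], inverse = (1/det)·[[d,-b],[-c,a]]
det = (-1)(-6) - (0)(0) = 6 - 0 = 6
Inverse = (1/6)·[[-6, 0], [0, -1]]
= [[-1, 0], [0, -1/6]]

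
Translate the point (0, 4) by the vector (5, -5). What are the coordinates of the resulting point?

Translation by (5, -5) (homogeneous matrix [[1, 0, 5], [0, 1, -5], [0, 0, 1]]):
x' = 0 + 5 = 5
y' = 4 + -5 = -1
Result: (5, -1)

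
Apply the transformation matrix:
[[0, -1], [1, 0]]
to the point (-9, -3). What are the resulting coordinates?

Matrix multiplication:
[[0, -1], [1, 0]] × [-9, -3]ᵀ
= [(0)(-9) + (-1)(-3), (1)(-9) + (0)(-3)]ᵀ
= [3, -9]ᵀ
Result: (3, -9)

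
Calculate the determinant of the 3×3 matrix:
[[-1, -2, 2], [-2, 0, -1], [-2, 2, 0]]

Expansion along first row:
det = -1·det([[0,-1],[2,0]]) - -2·det([[-2,-1],[-2,0]]) + 2·det([[-2,0],[-2,2]])
    = -1·(0·0 - -1·2) - -2·(-2·0 - -1·-2) + 2·(-2·2 - 0·-2)
    = -1·2 - -2·-2 + 2·-4
    = -2 + -4 + -8 = -14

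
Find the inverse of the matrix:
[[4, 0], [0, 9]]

For [[a,b],[c,d]], inverse = (1/det)·[[d,-b],[-c,a]]
det = (4)(9) - (0)(0) = 36 - 0 = 36
Inverse = (1/36)·[[9, 0], [0, 4]]
= [[1/4, 0], [0, 1/9]]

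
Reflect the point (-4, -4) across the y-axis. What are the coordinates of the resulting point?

Reflection across y-axis: (-4, -4) → (4, -4)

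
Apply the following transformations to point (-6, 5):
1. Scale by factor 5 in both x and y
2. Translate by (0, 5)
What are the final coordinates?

Step 1: Scale (-6, 5) by 5 → (-30, 25)
Step 2: Translate by (0, 5) → (-30, 30)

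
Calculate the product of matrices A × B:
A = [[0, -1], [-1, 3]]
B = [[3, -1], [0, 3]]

Matrix multiplication:
C[0][0] = 0×3 + -1×0 = 0
C[0][1] = 0×-1 + -1×3 = -3
C[1][0] = -1×3 + 3×0 = -3
C[1][1] = -1×-1 + 3×3 = 10
Result: [[0, -3], [-3, 10]]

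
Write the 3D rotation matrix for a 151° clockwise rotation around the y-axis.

Rotation matrix for clockwise 151° around y-axis:
A clockwise rotation by 151° is a counterclockwise rotation by -151°.
cos(-151°) = -0.8746, sin(-151°) = -0.4848
Result: [[-0.8746, 0, -0.4848], [0, 1, 0], [0.4848, 0, -0.8746]]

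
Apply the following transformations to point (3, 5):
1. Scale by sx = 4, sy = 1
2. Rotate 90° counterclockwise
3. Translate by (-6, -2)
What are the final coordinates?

Step 1: Scale → (12, 5)
Step 2: Rotate 90° → (-5, 12)
Step 3: Translate → (-11, 10)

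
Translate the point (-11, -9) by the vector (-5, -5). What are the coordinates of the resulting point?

Translation by (-5, -5) (homogeneous matrix [[1, 0, -5], [0, 1, -5], [0, 0, 1]]):
x' = -11 + -5 = -16
y' = -9 + -5 = -14
Result: (-16, -14)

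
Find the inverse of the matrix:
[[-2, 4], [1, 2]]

For [[a,b],[c,d]], inverse = (1/det)·[[d,-b],[-c,a]]
det = (-2)(2) - (4)(1) = -4 - 4 = -8
Inverse = (1/-8)·[[2, -4], [-1, -2]]
= [[-1/4, 1/2], [1/8, 1/4]]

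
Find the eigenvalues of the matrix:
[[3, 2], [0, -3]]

Characteristic equation: det(A - λI) = 0
λ² - (trace)λ + (det) = 0
trace = 3 + -3 = 0, det = (3)(-3) - (2)(0) = -9
λ² - (0)λ + (-9) = 0
λ = (0 ± √((0)² - 4·(-9))) / 2 = (0 ± √36) / 2
Solving: λ = -3, 3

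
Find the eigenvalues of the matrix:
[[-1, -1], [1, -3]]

Characteristic equation: det(A - λI) = 0
λ² - (trace)λ + (det) = 0
trace = -1 + -3 = -4, det = (-1)(-3) - (-1)(1) = 4
λ² - (-4)λ + (4) = 0
λ = (-4 ± √((-4)² - 4·(4))) / 2 = (-4 ± √0) / 2
Solving: λ = -2, -2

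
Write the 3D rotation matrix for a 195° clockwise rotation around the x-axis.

Rotation matrix for clockwise 195° around x-axis:
A clockwise rotation by 195° is a counterclockwise rotation by -195°.
cos(-195°) = -0.9659, sin(-195°) = 0.2588
Result: [[1, 0, 0], [0, -0.9659, -0.2588], [0, 0.2588, -0.9659]]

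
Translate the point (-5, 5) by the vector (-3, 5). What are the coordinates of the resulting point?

Translation by (-3, 5) (homogeneous matrix [[1, 0, -3], [0, 1, 5], [0, 0, 1]]):
x' = -5 + -3 = -8
y' = 5 + 5 = 10
Result: (-8, 10)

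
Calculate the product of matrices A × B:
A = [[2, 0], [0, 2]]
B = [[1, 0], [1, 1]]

Matrix multiplication:
C[0][0] = 2×1 + 0×1 = 2
C[0][1] = 2×0 + 0×1 = 0
C[1][0] = 0×1 + 2×1 = 2
C[1][1] = 0×0 + 2×1 = 2
Result: [[2, 0], [2, 2]]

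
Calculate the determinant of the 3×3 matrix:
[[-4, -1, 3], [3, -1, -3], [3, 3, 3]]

Expansion along first row:
det = -4·det([[-1,-3],[3,3]]) - -1·det([[3,-3],[3,3]]) + 3·det([[3,-1],[3,3]])
    = -4·(-1·3 - -3·3) - -1·(3·3 - -3·3) + 3·(3·3 - -1·3)
    = -4·6 - -1·18 + 3·12
    = -24 + 18 + 36 = 30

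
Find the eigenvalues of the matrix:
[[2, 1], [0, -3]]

Characteristic equation: det(A - λI) = 0
λ² - (trace)λ + (det) = 0
trace = 2 + -3 = -1, det = (2)(-3) - (1)(0) = -6
λ² - (-1)λ + (-6) = 0
λ = (-1 ± √((-1)² - 4·(-6))) / 2 = (-1 ± √25) / 2
Solving: λ = -3, 2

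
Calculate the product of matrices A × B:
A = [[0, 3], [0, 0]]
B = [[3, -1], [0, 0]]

Matrix multiplication:
C[0][0] = 0×3 + 3×0 = 0
C[0][1] = 0×-1 + 3×0 = 0
C[1][0] = 0×3 + 0×0 = 0
C[1][1] = 0×-1 + 0×0 = 0
Result: [[0, 0], [0, 0]]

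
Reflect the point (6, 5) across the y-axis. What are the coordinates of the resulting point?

Reflection across y-axis: (6, 5) → (-6, 5)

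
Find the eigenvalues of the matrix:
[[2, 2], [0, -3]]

Characteristic equation: det(A - λI) = 0
λ² - (trace)λ + (det) = 0
trace = 2 + -3 = -1, det = (2)(-3) - (2)(0) = -6
λ² - (-1)λ + (-6) = 0
λ = (-1 ± √((-1)² - 4·(-6))) / 2 = (-1 ± √25) / 2
Solving: λ = -3, 2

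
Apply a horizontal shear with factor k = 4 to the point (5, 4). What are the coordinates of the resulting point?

Shear matrix for horizontal shear with factor k = 4:
[[1, 4], [0, 1]]
Result: (5, 4) → (21, 4)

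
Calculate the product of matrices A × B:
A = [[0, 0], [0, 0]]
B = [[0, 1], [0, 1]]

Matrix multiplication:
C[0][0] = 0×0 + 0×0 = 0
C[0][1] = 0×1 + 0×1 = 0
C[1][0] = 0×0 + 0×0 = 0
C[1][1] = 0×1 + 0×1 = 0
Result: [[0, 0], [0, 0]]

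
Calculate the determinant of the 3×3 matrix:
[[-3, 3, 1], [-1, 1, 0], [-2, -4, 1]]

Expansion along first row:
det = -3·det([[1,0],[-4,1]]) - 3·det([[-1,0],[-2,1]]) + 1·det([[-1,1],[-2,-4]])
    = -3·(1·1 - 0·-4) - 3·(-1·1 - 0·-2) + 1·(-1·-4 - 1·-2)
    = -3·1 - 3·-1 + 1·6
    = -3 + 3 + 6 = 6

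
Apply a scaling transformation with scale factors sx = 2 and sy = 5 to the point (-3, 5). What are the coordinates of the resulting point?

Scaling matrix:
[[2, 0], [0, 5]]
Result: (-3 × 2, 5 × 5) = (-6, 25)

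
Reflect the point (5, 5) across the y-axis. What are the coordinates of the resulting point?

Reflection across y-axis: (5, 5) → (-5, 5)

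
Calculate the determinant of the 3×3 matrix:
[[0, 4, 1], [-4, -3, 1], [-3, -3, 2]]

Expansion along first row:
det = 0·det([[-3,1],[-3,2]]) - 4·det([[-4,1],[-3,2]]) + 1·det([[-4,-3],[-3,-3]])
    = 0·(-3·2 - 1·-3) - 4·(-4·2 - 1·-3) + 1·(-4·-3 - -3·-3)
    = 0·-3 - 4·-5 + 1·3
    = 0 + 20 + 3 = 23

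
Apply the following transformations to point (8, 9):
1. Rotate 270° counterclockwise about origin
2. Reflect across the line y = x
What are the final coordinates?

Step 1: Rotate 270° → (9, -8)
Step 2: Reflect across line y = x → (-8, 9)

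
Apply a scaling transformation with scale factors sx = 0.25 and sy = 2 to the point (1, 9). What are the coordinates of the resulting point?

Scaling matrix:
[[0.25, 0], [0, 2]]
Result: (1 × 0.25, 9 × 2) = (0.25, 18)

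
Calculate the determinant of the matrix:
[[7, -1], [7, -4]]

For a 2×2 matrix [[a, b], [c, d]], det = ad - bc
det = (7)(-4) - (-1)(7) = -28 - -7 = -21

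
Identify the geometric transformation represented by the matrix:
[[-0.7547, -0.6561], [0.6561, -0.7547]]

This matrix represents: rotation by 139° counterclockwise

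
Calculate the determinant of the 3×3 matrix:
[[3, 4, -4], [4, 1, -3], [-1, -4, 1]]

Expansion along first row:
det = 3·det([[1,-3],[-4,1]]) - 4·det([[4,-3],[-1,1]]) + -4·det([[4,1],[-1,-4]])
    = 3·(1·1 - -3·-4) - 4·(4·1 - -3·-1) + -4·(4·-4 - 1·-1)
    = 3·-11 - 4·1 + -4·-15
    = -33 + -4 + 60 = 23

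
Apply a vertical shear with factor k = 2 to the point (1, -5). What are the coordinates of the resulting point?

Shear matrix for vertical shear with factor k = 2:
[[1, 0], [2, 1]]
Result: (1, -5) → (1, -3)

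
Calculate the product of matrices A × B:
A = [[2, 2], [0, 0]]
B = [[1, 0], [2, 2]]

Matrix multiplication:
C[0][0] = 2×1 + 2×2 = 6
C[0][1] = 2×0 + 2×2 = 4
C[1][0] = 0×1 + 0×2 = 0
C[1][1] = 0×0 + 0×2 = 0
Result: [[6, 4], [0, 0]]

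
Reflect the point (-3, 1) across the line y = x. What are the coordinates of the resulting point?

Reflection across line y = x: (-3, 1) → (1, -3)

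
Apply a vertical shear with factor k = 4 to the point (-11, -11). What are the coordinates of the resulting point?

Shear matrix for vertical shear with factor k = 4:
[[1, 0], [4, 1]]
Result: (-11, -11) → (-11, -55)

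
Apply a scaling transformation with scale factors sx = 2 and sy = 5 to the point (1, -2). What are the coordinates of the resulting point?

Scaling matrix:
[[2, 0], [0, 5]]
Result: (1 × 2, -2 × 5) = (2, -10)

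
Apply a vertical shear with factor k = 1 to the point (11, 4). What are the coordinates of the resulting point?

Shear matrix for vertical shear with factor k = 1:
[[1, 0], [1, 1]]
Result: (11, 4) → (11, 15)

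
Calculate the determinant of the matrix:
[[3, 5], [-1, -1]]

For a 2×2 matrix [[a, b], [c, d]], det = ad - bc
det = (3)(-1) - (5)(-1) = -3 - -5 = 2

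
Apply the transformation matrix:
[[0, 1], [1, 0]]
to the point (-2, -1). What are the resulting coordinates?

Matrix multiplication:
[[0, 1], [1, 0]] × [-2, -1]ᵀ
= [(0)(-2) + (1)(-1), (1)(-2) + (0)(-1)]ᵀ
= [-1, -2]ᵀ
Result: (-1, -2)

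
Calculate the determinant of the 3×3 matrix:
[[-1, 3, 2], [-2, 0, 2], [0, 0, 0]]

Expansion along first row:
det = -1·det([[0,2],[0,0]]) - 3·det([[-2,2],[0,0]]) + 2·det([[-2,0],[0,0]])
    = -1·(0·0 - 2·0) - 3·(-2·0 - 2·0) + 2·(-2·0 - 0·0)
    = -1·0 - 3·0 + 2·0
    = 0 + 0 + 0 = 0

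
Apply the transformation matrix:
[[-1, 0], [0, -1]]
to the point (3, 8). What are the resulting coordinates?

Matrix multiplication:
[[-1, 0], [0, -1]] × [3, 8]ᵀ
= [(-1)(3) + (0)(8), (0)(3) + (-1)(8)]ᵀ
= [-3, -8]ᵀ
Result: (-3, -8)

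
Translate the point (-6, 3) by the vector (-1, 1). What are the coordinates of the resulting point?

Translation by (-1, 1) (homogeneous matrix [[1, 0, -1], [0, 1, 1], [0, 0, 1]]):
x' = -6 + -1 = -7
y' = 3 + 1 = 4
Result: (-7, 4)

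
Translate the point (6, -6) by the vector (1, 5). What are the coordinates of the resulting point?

Translation by (1, 5) (homogeneous matrix [[1, 0, 1], [0, 1, 5], [0, 0, 1]]):
x' = 6 + 1 = 7
y' = -6 + 5 = -1
Result: (7, -1)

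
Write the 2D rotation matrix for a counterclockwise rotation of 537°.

Rotation matrix formula: [[cos θ, -sin θ], [sin θ, cos θ]]
For θ = 537°:
cos(537°) = -0.9986
sin(537°) = 0.0523
Result: [[-0.9986, -0.0523], [0.0523, -0.9986]]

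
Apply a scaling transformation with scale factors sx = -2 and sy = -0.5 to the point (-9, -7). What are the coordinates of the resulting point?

Scaling matrix:
[[-2, 0], [0, -0.50]]
Result: (-9 × -2, -7 × -0.5) = (18, 3.5)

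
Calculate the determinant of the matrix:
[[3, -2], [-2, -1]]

For a 2×2 matrix [[a, b], [c, d]], det = ad - bc
det = (3)(-1) - (-2)(-2) = -3 - 4 = -7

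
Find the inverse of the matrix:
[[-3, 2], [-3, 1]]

For [[a,b],[c,d]], inverse = (1/det)·[[d,-b],[-c,a]]
det = (-3)(1) - (2)(-3) = -3 - -6 = 3
Inverse = (1/3)·[[1, -2], [3, -3]]
= [[1/3, -2/3], [1, -1]]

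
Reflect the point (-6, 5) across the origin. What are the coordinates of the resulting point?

Reflection across origin: (-6, 5) → (6, -5)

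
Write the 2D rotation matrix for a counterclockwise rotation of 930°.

Rotation matrix formula: [[cos θ, -sin θ], [sin θ, cos θ]]
For θ = 930°:
cos(930°) = -√3/2
sin(930°) = -1/2
Result: [[-√3/2, 1/2], [-1/2, -√3/2]]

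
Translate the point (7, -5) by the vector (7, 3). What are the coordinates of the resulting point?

Translation by (7, 3) (homogeneous matrix [[1, 0, 7], [0, 1, 3], [0, 0, 1]]):
x' = 7 + 7 = 14
y' = -5 + 3 = -2
Result: (14, -2)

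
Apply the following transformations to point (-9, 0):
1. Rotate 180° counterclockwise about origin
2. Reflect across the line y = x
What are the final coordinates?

Step 1: Rotate 180° → (9, 0)
Step 2: Reflect across line y = x → (0, 9)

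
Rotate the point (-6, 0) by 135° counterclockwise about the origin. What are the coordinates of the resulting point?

Rotation matrix for 135°: [[cos 135°, -sin 135°], [sin 135°, cos 135°]] ≈ [[-0.707107, -0.707107], [0.707107, -0.707107]]
[[-0.707107, -0.707107], [0.707107, -0.707107]] × [-6, 0]ᵀ ≈ [4.2426, -4.2426]ᵀ
Result: (4.2426, -4.2426)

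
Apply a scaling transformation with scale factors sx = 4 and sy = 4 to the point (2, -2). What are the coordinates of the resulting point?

Scaling matrix:
[[4, 0], [0, 4]]
Result: (2 × 4, -2 × 4) = (8, -8)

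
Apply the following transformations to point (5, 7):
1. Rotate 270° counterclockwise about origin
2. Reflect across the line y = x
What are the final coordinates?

Step 1: Rotate 270° → (7, -5)
Step 2: Reflect across line y = x → (-5, 7)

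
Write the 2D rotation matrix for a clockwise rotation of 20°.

Rotation matrix formula: [[cos θ, -sin θ], [sin θ, cos θ]]
A clockwise rotation by 20° is equivalent to a counterclockwise rotation by -20°.
For θ = -20°:
cos(-20°) = 0.9397
sin(-20°) = -0.3420
Result: [[0.9397, 0.3420], [-0.3420, 0.9397]]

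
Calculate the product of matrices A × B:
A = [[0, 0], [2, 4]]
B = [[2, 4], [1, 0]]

Matrix multiplication:
C[0][0] = 0×2 + 0×1 = 0
C[0][1] = 0×4 + 0×0 = 0
C[1][0] = 2×2 + 4×1 = 8
C[1][1] = 2×4 + 4×0 = 8
Result: [[0, 0], [8, 8]]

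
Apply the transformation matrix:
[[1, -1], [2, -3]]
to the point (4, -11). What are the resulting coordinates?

Matrix multiplication:
[[1, -1], [2, -3]] × [4, -11]ᵀ
= [(1)(4) + (-1)(-11), (2)(4) + (-3)(-11)]ᵀ
= [15, 41]ᵀ
Result: (15, 41)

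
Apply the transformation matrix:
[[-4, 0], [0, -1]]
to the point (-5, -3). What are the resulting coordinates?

Matrix multiplication:
[[-4, 0], [0, -1]] × [-5, -3]ᵀ
= [(-4)(-5) + (0)(-3), (0)(-5) + (-1)(-3)]ᵀ
= [20, 3]ᵀ
Result: (20, 3)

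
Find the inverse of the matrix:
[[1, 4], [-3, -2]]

For [[a,b],[c,d]], inverse = (1/det)·[[d,-b],[-c,a]]
det = (1)(-2) - (4)(-3) = -2 - -12 = 10
Inverse = (1/10)·[[-2, -4], [3, 1]]
= [[-1/5, -2/5], [3/10, 1/10]]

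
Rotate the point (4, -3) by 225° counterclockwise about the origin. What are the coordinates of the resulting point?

Rotation matrix for 225°: [[cos 225°, -sin 225°], [sin 225°, cos 225°]] ≈ [[-0.707107, 0.707107], [-0.707107, -0.707107]]
[[-0.707107, 0.707107], [-0.707107, -0.707107]] × [4, -3]ᵀ ≈ [-4.9497, -0.7071]ᵀ
Result: (-4.9497, -0.7071)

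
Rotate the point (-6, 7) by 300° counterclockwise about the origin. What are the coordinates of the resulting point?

Rotation matrix for 300°: [[cos 300°, -sin 300°], [sin 300°, cos 300°]] ≈ [[0.500000, 0.866025], [-0.866025, 0.500000]]
[[0.500000, 0.866025], [-0.866025, 0.500000]] × [-6, 7]ᵀ ≈ [3.0622, 8.6962]ᵀ
Result: (3.0622, 8.6962)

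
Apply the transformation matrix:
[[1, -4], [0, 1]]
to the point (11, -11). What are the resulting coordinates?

Matrix multiplication:
[[1, -4], [0, 1]] × [11, -11]ᵀ
= [(1)(11) + (-4)(-11), (0)(11) + (1)(-11)]ᵀ
= [55, -11]ᵀ
Result: (55, -11)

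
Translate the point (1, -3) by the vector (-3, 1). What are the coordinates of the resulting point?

Translation by (-3, 1) (homogeneous matrix [[1, 0, -3], [0, 1, 1], [0, 0, 1]]):
x' = 1 + -3 = -2
y' = -3 + 1 = -2
Result: (-2, -2)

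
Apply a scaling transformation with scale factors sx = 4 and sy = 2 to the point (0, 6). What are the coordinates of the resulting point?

Scaling matrix:
[[4, 0], [0, 2]]
Result: (0 × 4, 6 × 2) = (0, 12)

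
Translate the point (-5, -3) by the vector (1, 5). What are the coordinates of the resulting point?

Translation by (1, 5) (homogeneous matrix [[1, 0, 1], [0, 1, 5], [0, 0, 1]]):
x' = -5 + 1 = -4
y' = -3 + 5 = 2
Result: (-4, 2)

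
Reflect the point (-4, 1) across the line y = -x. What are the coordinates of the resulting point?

Reflection across line y = -x: (-4, 1) → (-1, 4)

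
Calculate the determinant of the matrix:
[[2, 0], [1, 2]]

For a 2×2 matrix [[a, b], [c, d]], det = ad - bc
det = (2)(2) - (0)(1) = 4 - 0 = 4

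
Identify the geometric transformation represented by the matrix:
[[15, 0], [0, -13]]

This matrix represents: non-uniform scaling by sx = 15, sy = -13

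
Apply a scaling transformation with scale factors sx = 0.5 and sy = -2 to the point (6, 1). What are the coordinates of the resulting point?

Scaling matrix:
[[0.50, 0], [0, -2]]
Result: (6 × 0.5, 1 × -2) = (3, -2)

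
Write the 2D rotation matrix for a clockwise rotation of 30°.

Rotation matrix formula: [[cos θ, -sin θ], [sin θ, cos θ]]
A clockwise rotation by 30° is equivalent to a counterclockwise rotation by -30°.
For θ = -30°:
cos(-30°) = √3/2
sin(-30°) = -1/2
Result: [[√3/2, 1/2], [-1/2, √3/2]]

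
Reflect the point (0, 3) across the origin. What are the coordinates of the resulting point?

Reflection across origin: (0, 3) → (0, -3)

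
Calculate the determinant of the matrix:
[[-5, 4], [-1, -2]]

For a 2×2 matrix [[a, b], [c, d]], det = ad - bc
det = (-5)(-2) - (4)(-1) = 10 - -4 = 14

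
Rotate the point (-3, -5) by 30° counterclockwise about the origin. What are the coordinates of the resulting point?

Rotation matrix for 30°: [[cos 30°, -sin 30°], [sin 30°, cos 30°]] ≈ [[0.866025, -0.500000], [0.500000, 0.866025]]
[[0.866025, -0.500000], [0.500000, 0.866025]] × [-3, -5]ᵀ ≈ [-0.0981, -5.8301]ᵀ
Result: (-0.0981, -5.8301)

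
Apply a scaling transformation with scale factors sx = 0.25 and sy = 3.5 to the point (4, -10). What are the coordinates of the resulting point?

Scaling matrix:
[[0.25, 0], [0, 3.50]]
Result: (4 × 0.25, -10 × 3.5) = (1, -35)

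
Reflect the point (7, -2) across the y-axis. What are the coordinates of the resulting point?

Reflection across y-axis: (7, -2) → (-7, -2)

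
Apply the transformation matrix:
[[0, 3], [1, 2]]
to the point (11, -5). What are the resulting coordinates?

Matrix multiplication:
[[0, 3], [1, 2]] × [11, -5]ᵀ
= [(0)(11) + (3)(-5), (1)(11) + (2)(-5)]ᵀ
= [-15, 1]ᵀ
Result: (-15, 1)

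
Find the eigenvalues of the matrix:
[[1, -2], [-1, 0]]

Characteristic equation: det(A - λI) = 0
λ² - (trace)λ + (det) = 0
trace = 1 + 0 = 1, det = (1)(0) - (-2)(-1) = -2
λ² - (1)λ + (-2) = 0
λ = (1 ± √((1)² - 4·(-2))) / 2 = (1 ± √9) / 2
Solving: λ = -1, 2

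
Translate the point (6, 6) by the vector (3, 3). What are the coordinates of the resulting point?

Translation by (3, 3) (homogeneous matrix [[1, 0, 3], [0, 1, 3], [0, 0, 1]]):
x' = 6 + 3 = 9
y' = 6 + 3 = 9
Result: (9, 9)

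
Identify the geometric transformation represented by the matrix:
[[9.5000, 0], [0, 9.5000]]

This matrix represents: uniform scaling by factor 9.5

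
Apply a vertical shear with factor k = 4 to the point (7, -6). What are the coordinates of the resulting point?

Shear matrix for vertical shear with factor k = 4:
[[1, 0], [4, 1]]
Result: (7, -6) → (7, 22)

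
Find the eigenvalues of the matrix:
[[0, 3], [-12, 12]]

Characteristic equation: det(A - λI) = 0
λ² - (trace)λ + (det) = 0
trace = 0 + 12 = 12, det = (0)(12) - (3)(-12) = 36
λ² - (12)λ + (36) = 0
λ = (12 ± √((12)² - 4·(36))) / 2 = (12 ± √0) / 2
Solving: λ = 6, 6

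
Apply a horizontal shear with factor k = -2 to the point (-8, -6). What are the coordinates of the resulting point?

Shear matrix for horizontal shear with factor k = -2:
[[1, -2], [0, 1]]
Result: (-8, -6) → (4, -6)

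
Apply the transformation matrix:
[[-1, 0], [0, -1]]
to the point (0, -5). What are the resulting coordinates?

Matrix multiplication:
[[-1, 0], [0, -1]] × [0, -5]ᵀ
= [(-1)(0) + (0)(-5), (0)(0) + (-1)(-5)]ᵀ
= [0, 5]ᵀ
Result: (0, 5)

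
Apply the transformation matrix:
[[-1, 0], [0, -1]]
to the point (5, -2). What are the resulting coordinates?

Matrix multiplication:
[[-1, 0], [0, -1]] × [5, -2]ᵀ
= [(-1)(5) + (0)(-2), (0)(5) + (-1)(-2)]ᵀ
= [-5, 2]ᵀ
Result: (-5, 2)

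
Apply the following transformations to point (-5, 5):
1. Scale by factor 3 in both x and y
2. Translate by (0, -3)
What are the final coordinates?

Step 1: Scale (-5, 5) by 3 → (-15, 15)
Step 2: Translate by (0, -3) → (-15, 12)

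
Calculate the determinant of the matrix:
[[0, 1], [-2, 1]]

For a 2×2 matrix [[a, b], [c, d]], det = ad - bc
det = (0)(1) - (1)(-2) = 0 - -2 = 2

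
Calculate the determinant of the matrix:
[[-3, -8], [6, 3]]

For a 2×2 matrix [[a, b], [c, d]], det = ad - bc
det = (-3)(3) - (-8)(6) = -9 - -48 = 39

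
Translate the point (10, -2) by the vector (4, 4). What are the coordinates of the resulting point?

Translation by (4, 4) (homogeneous matrix [[1, 0, 4], [0, 1, 4], [0, 0, 1]]):
x' = 10 + 4 = 14
y' = -2 + 4 = 2
Result: (14, 2)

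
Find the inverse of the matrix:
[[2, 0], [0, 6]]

For [[a,b],[c,d]], inverse = (1/det)·[[d,-b],[-c,a]]
det = (2)(6) - (0)(0) = 12 - 0 = 12
Inverse = (1/12)·[[6, 0], [0, 2]]
= [[1/2, 0], [0, 1/6]]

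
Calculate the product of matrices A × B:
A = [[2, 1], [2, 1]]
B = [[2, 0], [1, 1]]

Matrix multiplication:
C[0][0] = 2×2 + 1×1 = 5
C[0][1] = 2×0 + 1×1 = 1
C[1][0] = 2×2 + 1×1 = 5
C[1][1] = 2×0 + 1×1 = 1
Result: [[5, 1], [5, 1]]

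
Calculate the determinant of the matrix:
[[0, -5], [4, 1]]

For a 2×2 matrix [[a, b], [c, d]], det = ad - bc
det = (0)(1) - (-5)(4) = 0 - -20 = 20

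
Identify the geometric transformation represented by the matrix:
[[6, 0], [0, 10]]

This matrix represents: non-uniform scaling by sx = 6, sy = 10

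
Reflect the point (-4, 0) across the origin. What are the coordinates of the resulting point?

Reflection across origin: (-4, 0) → (4, 0)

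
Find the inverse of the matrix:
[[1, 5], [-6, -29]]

For [[a,b],[c,d]], inverse = (1/det)·[[d,-b],[-c,a]]
det = (1)(-29) - (5)(-6) = -29 - -30 = 1
Inverse = [[-29, -5], [6, 1]]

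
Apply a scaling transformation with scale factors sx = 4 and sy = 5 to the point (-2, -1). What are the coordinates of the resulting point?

Scaling matrix:
[[4, 0], [0, 5]]
Result: (-2 × 4, -1 × 5) = (-8, -5)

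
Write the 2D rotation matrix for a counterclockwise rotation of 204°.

Rotation matrix formula: [[cos θ, -sin θ], [sin θ, cos θ]]
For θ = 204°:
cos(204°) = -0.9135
sin(204°) = -0.4067
Result: [[-0.9135, 0.4067], [-0.4067, -0.9135]]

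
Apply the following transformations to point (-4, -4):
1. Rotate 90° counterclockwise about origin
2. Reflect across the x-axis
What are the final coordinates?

Step 1: Rotate 90° → (4, -4)
Step 2: Reflect across x-axis → (4, 4)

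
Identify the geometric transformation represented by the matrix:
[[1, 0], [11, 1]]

This matrix represents: vertical shear with factor 11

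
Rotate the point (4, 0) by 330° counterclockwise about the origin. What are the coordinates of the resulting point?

Rotation matrix for 330°: [[cos 330°, -sin 330°], [sin 330°, cos 330°]] ≈ [[0.866025, 0.500000], [-0.500000, 0.866025]]
[[0.866025, 0.500000], [-0.500000, 0.866025]] × [4, 0]ᵀ ≈ [3.4641, -2]ᵀ
Result: (3.4641, -2)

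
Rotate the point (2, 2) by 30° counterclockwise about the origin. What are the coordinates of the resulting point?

Rotation matrix for 30°: [[cos 30°, -sin 30°], [sin 30°, cos 30°]] ≈ [[0.866025, -0.500000], [0.500000, 0.866025]]
[[0.866025, -0.500000], [0.500000, 0.866025]] × [2, 2]ᵀ ≈ [0.7321, 2.7321]ᵀ
Result: (0.7321, 2.7321)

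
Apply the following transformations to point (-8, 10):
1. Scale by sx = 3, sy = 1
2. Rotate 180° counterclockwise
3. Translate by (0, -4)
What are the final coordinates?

Step 1: Scale → (-24, 10)
Step 2: Rotate 180° → (24, -10)
Step 3: Translate → (24, -14)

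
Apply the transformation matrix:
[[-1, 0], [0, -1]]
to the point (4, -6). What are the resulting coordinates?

Matrix multiplication:
[[-1, 0], [0, -1]] × [4, -6]ᵀ
= [(-1)(4) + (0)(-6), (0)(4) + (-1)(-6)]ᵀ
= [-4, 6]ᵀ
Result: (-4, 6)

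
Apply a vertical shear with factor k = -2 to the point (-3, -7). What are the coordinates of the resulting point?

Shear matrix for vertical shear with factor k = -2:
[[1, 0], [-2, 1]]
Result: (-3, -7) → (-3, -1)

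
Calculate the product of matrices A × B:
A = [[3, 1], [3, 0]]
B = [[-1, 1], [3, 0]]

Matrix multiplication:
C[0][0] = 3×-1 + 1×3 = 0
C[0][1] = 3×1 + 1×0 = 3
C[1][0] = 3×-1 + 0×3 = -3
C[1][1] = 3×1 + 0×0 = 3
Result: [[0, 3], [-3, 3]]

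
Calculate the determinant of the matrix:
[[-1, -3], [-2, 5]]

For a 2×2 matrix [[a, b], [c, d]], det = ad - bc
det = (-1)(5) - (-3)(-2) = -5 - 6 = -11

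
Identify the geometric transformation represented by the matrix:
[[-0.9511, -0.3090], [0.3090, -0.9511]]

This matrix represents: rotation by 162° counterclockwise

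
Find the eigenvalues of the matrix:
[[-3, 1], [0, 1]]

Characteristic equation: det(A - λI) = 0
λ² - (trace)λ + (det) = 0
trace = -3 + 1 = -2, det = (-3)(1) - (1)(0) = -3
λ² - (-2)λ + (-3) = 0
λ = (-2 ± √((-2)² - 4·(-3))) / 2 = (-2 ± √16) / 2
Solving: λ = -3, 1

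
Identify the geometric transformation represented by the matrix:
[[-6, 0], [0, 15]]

This matrix represents: non-uniform scaling by sx = -6, sy = 15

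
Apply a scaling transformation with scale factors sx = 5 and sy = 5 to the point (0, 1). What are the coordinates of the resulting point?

Scaling matrix:
[[5, 0], [0, 5]]
Result: (0 × 5, 1 × 5) = (0, 5)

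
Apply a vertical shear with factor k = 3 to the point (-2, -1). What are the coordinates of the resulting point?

Shear matrix for vertical shear with factor k = 3:
[[1, 0], [3, 1]]
Result: (-2, -1) → (-2, -7)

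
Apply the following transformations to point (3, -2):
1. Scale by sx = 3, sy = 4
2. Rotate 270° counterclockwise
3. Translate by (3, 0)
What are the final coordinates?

Step 1: Scale → (9, -8)
Step 2: Rotate 270° → (-8, -9)
Step 3: Translate → (-5, -9)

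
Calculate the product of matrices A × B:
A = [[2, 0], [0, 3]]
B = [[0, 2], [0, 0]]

Matrix multiplication:
C[0][0] = 2×0 + 0×0 = 0
C[0][1] = 2×2 + 0×0 = 4
C[1][0] = 0×0 + 3×0 = 0
C[1][1] = 0×2 + 3×0 = 0
Result: [[0, 4], [0, 0]]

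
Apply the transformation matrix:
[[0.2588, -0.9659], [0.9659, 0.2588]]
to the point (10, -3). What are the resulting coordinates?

Matrix multiplication:
[[0.2588, -0.9659], [0.9659, 0.2588]] × [10, -3]ᵀ
= [(0.2588)(10) + (-0.9659)(-3), (0.9659)(10) + (0.2588)(-3)]ᵀ
= [5.4857, 8.8826]ᵀ
Result: (5.4857, 8.8826)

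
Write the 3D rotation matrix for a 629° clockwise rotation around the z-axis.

Rotation matrix for clockwise 629° around z-axis:
A clockwise rotation by 629° is a counterclockwise rotation by -629°.
cos(-629°) = -0.0175, sin(-629°) = 0.9998
Result: [[-0.0175, -0.9998, 0], [0.9998, -0.0175, 0], [0, 0, 1]]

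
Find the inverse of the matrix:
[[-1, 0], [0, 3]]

For [[a,b],[c,d]], inverse = (1/det)·[[d,-b],[-c,a]]
det = (-1)(3) - (0)(0) = -3 - 0 = -3
Inverse = (1/-3)·[[3, 0], [0, -1]]
= [[-1, 0], [0, 1/3]]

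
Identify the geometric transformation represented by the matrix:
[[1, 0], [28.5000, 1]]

This matrix represents: vertical shear with factor 28.5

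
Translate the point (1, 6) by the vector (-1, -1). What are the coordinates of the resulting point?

Translation by (-1, -1) (homogeneous matrix [[1, 0, -1], [0, 1, -1], [0, 0, 1]]):
x' = 1 + -1 = 0
y' = 6 + -1 = 5
Result: (0, 5)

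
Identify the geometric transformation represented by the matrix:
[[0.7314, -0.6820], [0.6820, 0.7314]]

This matrix represents: rotation by 43° counterclockwise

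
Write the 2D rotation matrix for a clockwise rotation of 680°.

Rotation matrix formula: [[cos θ, -sin θ], [sin θ, cos θ]]
A clockwise rotation by 680° is equivalent to a counterclockwise rotation by -680°.
For θ = -680°:
cos(-680°) = 0.7660
sin(-680°) = 0.6428
Result: [[0.7660, -0.6428], [0.6428, 0.7660]]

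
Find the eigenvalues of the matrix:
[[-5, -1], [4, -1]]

Characteristic equation: det(A - λI) = 0
λ² - (trace)λ + (det) = 0
trace = -5 + -1 = -6, det = (-5)(-1) - (-1)(4) = 9
λ² - (-6)λ + (9) = 0
λ = (-6 ± √((-6)² - 4·(9))) / 2 = (-6 ± √0) / 2
Solving: λ = -3, -3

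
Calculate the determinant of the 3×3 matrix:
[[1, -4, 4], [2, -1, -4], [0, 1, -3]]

Expansion along first row:
det = 1·det([[-1,-4],[1,-3]]) - -4·det([[2,-4],[0,-3]]) + 4·det([[2,-1],[0,1]])
    = 1·(-1·-3 - -4·1) - -4·(2·-3 - -4·0) + 4·(2·1 - -1·0)
    = 1·7 - -4·-6 + 4·2
    = 7 + -24 + 8 = -9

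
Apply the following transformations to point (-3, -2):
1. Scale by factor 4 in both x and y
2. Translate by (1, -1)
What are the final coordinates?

Step 1: Scale (-3, -2) by 4 → (-12, -8)
Step 2: Translate by (1, -1) → (-11, -9)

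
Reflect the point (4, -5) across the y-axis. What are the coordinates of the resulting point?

Reflection across y-axis: (4, -5) → (-4, -5)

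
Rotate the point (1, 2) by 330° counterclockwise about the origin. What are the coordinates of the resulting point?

Rotation matrix for 330°: [[cos 330°, -sin 330°], [sin 330°, cos 330°]] ≈ [[0.866025, 0.500000], [-0.500000, 0.866025]]
[[0.866025, 0.500000], [-0.500000, 0.866025]] × [1, 2]ᵀ ≈ [1.8660, 1.2321]ᵀ
Result: (1.8660, 1.2321)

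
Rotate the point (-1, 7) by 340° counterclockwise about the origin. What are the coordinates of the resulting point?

Rotation matrix for 340°: [[cos 340°, -sin 340°], [sin 340°, cos 340°]] ≈ [[0.939693, 0.342020], [-0.342020, 0.939693]]
[[0.939693, 0.342020], [-0.342020, 0.939693]] × [-1, 7]ᵀ ≈ [1.4544, 6.9199]ᵀ
Result: (1.4544, 6.9199)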